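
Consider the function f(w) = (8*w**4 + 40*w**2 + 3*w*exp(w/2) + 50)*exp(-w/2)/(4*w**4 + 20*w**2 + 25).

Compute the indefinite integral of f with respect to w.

F(w) = (-32*w**2 - 3*exp(w/2) - 80)/(8*w**2*exp(w/2) + 20*exp(w/2)) + C

Since d/dw undoes antidifferentiation here, F'(w) = f(w) is required of F(w).
Check: d/dw[(-32*w**2 - 3*exp(w/2) - 80)/(8*w**2*exp(w/2) + 20*exp(w/2))] = (8*w**4 + 40*w**2 + 3*w*exp(w/2) + 50)/(4*w**4*exp(w/2) + 20*w**2*exp(w/2) + 25*exp(w/2)), which equals f(w).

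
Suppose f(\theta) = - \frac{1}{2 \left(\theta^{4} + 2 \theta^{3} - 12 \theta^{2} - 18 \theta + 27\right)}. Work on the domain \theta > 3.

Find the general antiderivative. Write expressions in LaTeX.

The denominator factors as 2 \left(\theta - 3\right) \left(\theta - 1\right) \left(\theta + 3\right)^{2}; partial fractions split f into directly integrable pieces: - \frac{5}{576 \left(\theta + 3\right)} - \frac{1}{48 \left(\theta + 3\right)^{2}} + \frac{1}{64 \left(\theta - 1\right)} - \frac{1}{144 \left(\theta - 3\right)}.
Check: d/d\theta[- \frac{\log{\left(\theta - 3 \right)}}{144} + \frac{\log{\left(\theta - 1 \right)}}{64} - \frac{5 \log{\left(\theta + 3 \right)}}{576} + \frac{1}{48 \theta + 144}] = - \frac{1}{2 \theta^{4} + 4 \theta^{3} - 24 \theta^{2} - 36 \theta + 54}, which equals f(\theta).

F(\theta) = - \frac{\log{\left(\theta - 3 \right)}}{144} + \frac{\log{\left(\theta - 1 \right)}}{64} - \frac{5 \log{\left(\theta + 3 \right)}}{576} + \frac{1}{48 \theta + 144} + C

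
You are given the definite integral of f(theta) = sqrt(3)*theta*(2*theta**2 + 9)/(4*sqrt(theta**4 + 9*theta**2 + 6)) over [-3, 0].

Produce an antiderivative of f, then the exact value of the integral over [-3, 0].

Antiderivative: F(theta) = sqrt(3)*sqrt(theta**4 + 9*theta**2 + 6)/4; value = -3*sqrt(14)/2 + 3*sqrt(2)/4

The substitution u = theta**4/3 + 3*theta**2 + 2 works: f is exactly (dF/du)*(du/dtheta) for that inner function.
F(theta) = sqrt(3)*sqrt(theta**4 + 9*theta**2 + 6)/4 is an antiderivative of f.
Check: d/dtheta[sqrt(3)*sqrt(theta**4 + 9*theta**2 + 6)/4] = (2*sqrt(3)*theta**3 + 9*sqrt(3)*theta)/(4*sqrt(theta**4 + 9*theta**2 + 6)), which equals f(theta).
F(0) = 3*sqrt(2)/4; F(-3) = 3*sqrt(14)/2.
Integral = F(0) - F(-3) = -3*sqrt(14)/2 + 3*sqrt(2)/4.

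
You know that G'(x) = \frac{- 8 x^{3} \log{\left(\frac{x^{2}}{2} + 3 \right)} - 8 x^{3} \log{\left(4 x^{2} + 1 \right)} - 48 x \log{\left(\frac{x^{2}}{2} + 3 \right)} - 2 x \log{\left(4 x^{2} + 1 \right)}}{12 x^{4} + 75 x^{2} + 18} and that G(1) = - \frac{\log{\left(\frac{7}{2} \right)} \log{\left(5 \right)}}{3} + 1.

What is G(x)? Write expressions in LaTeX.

G(x) = - \frac{\log{\left(\frac{x^{2}}{2} + 3 \right)} \log{\left(4 x^{2} + 1 \right)} - 3}{3}

Recognize the product-rule pattern: G'(x) = u'v + uv' with u = - \frac{\log{\left(4 x^{2} + 1 \right)}}{3}, v = \log{\left(\frac{x^{2}}{2} + 3 \right)}, so integration by parts undoes it.
A general antiderivative is - \frac{\log{\left(\frac{x^{2}}{2} + 3 \right)} \log{\left(4 x^{2} + 1 \right)}}{3} + C.
The condition gives C = - \frac{\log{\left(\frac{7}{2} \right)} \log{\left(5 \right)}}{3} + 1 - (- \frac{\log{\left(\frac{7}{2} \right)} \log{\left(5 \right)}}{3}) = 1.
So G(x) = - \frac{\log{\left(\frac{x^{2}}{2} + 3 \right)} \log{\left(4 x^{2} + 1 \right)} - 3}{3}.
Check: d/dx[- \frac{\log{\left(\frac{x^{2}}{2} + 3 \right)} \log{\left(4 x^{2} + 1 \right)} - 3}{3}] = \frac{- 8 x^{3} \log{\left(\frac{x^{2}}{2} + 3 \right)} - 8 x^{3} \log{\left(4 x^{2} + 1 \right)} - 48 x \log{\left(\frac{x^{2}}{2} + 3 \right)} - 2 x \log{\left(4 x^{2} + 1 \right)}}{12 x^{4} + 75 x^{2} + 18} = G'(x).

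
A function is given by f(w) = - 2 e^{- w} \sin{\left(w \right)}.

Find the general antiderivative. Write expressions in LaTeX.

A candidate is checked by its d/dw: the result must match f(w).
Check: d/dw[\left(\sin{\left(w \right)} + \cos{\left(w \right)}\right) e^{- w}] = - 2 e^{- w} \sin{\left(w \right)} = f(w).

F(w) = \left(\sin{\left(w \right)} + \cos{\left(w \right)}\right) e^{- w} + C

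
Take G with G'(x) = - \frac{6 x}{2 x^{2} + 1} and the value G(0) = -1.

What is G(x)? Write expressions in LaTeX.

G(x) = - \frac{3 \log{\left(2 x^{2} + 1 \right)}}{2} - 1

The substitution u = 2 x^{2} + 1 works: G'(x) is exactly (dG/du)*(du/dx) for that inner function.
A general antiderivative is - \frac{3 \log{\left(2 x^{2} + 1 \right)}}{2} + C.
The condition gives C = -1 - (0) = -1.
So G(x) = - \frac{3 \log{\left(2 x^{2} + 1 \right)}}{2} - 1.
Check: d/dx[- \frac{3 \log{\left(2 x^{2} + 1 \right)}}{2} - 1] = - \frac{6 x}{2 x^{2} + 1} = G'(x).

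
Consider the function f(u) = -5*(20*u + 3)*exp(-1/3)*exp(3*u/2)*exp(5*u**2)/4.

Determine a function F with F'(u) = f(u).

f matches the chain-rule pattern g'(h)*h' with inner function h(u) = 5*u**2 + 3*u/2 - 1/3; substituting w = h(u) collapses the integral.
Check: d/du[-5*exp(5*u**2 + 3*u/2 - 1/3)/2] = -25*u*exp(-1/3)*exp(3*u/2)*exp(5*u**2) - 15*exp(-1/3)*exp(3*u/2)*exp(5*u**2)/4, which equals f(u).

An antiderivative is F(u) = -5*exp(5*u**2 + 3*u/2 - 1/3)/2.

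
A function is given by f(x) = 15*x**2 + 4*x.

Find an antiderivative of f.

Integrate term by term and add the pieces.
Check: d/dx[x**2*(5*x + 2)] = 15*x**2 + 4*x = f(x).

An antiderivative is F(x) = x**2*(5*x + 2).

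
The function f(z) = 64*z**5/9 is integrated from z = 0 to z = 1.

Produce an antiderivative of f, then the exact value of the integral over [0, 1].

Antiderivative: F(z) = 32*z**6/27; value = 32/27

Any candidate F(z) must reproduce f(z) exactly when differentiated.
F(z) = 32*z**6/27 is an antiderivative of f.
Check: d/dz[32*z**6/27] = 64*z**5/9 = f(z).
F(1) = 32/27; F(0) = 0.
Integral = F(1) - F(0) = 32/27.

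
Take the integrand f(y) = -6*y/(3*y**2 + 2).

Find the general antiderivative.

F(y) = -log(3*y**2/2 + 1) + C

f matches the chain-rule pattern g'(h)*h' with inner function h(y) = 3*y**2/2 + 1; substituting u = h(y) collapses the integral.
Check: d/dy[-log(3*y**2/2 + 1)] = -6*y/(3*y**2 + 2) = f(y).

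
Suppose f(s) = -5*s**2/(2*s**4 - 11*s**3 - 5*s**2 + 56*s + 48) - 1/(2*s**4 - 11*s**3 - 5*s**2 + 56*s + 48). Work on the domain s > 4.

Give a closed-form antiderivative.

The denominator factors as (s - 4)**2*(s + 1)*(2*s + 3); partial fractions split f into directly integrable pieces: 98/(121*(2*s + 3)) - 6/(25*(s + 1)) - 499/(3025*(s - 4)) - 81/(55*(s - 4)**2).
Check: d/ds[-499*log(s - 4)/3025 - 6*log(s + 1)/25 + 49*log(s + 3/2)/121 + 81/(55*s - 220)] = (-5*s**2 - 1)/(2*s**4 - 11*s**3 - 5*s**2 + 56*s + 48), which equals f(s).

An antiderivative is F(s) = -499*log(s - 4)/3025 - 6*log(s + 1)/25 + 49*log(s + 3/2)/121 + 81/(55*s - 220).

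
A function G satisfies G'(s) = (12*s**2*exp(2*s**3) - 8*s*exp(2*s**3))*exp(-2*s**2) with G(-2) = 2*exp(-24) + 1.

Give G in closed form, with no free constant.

G(s) = 1 + 2*exp(-2*s**2)*exp(2*s**3)

G'(s) matches the chain-rule pattern g'(h)*h' with inner function h(s) = 2*s**3 - 2*s**2; substituting u = h(s) collapses the integral.
A general antiderivative is 2*exp(2*s**3 - 2*s**2) + C.
The condition gives C = 2*exp(-24) + 1 - (2*exp(-24)) = 1.
So G(s) = 1 + 2*exp(-2*s**2)*exp(2*s**3).
Check: d/ds[1 + 2*exp(-2*s**2)*exp(2*s**3)] = (12*s**2*exp(2*s**3) - 8*s*exp(2*s**3))*exp(-2*s**2) = G'(s).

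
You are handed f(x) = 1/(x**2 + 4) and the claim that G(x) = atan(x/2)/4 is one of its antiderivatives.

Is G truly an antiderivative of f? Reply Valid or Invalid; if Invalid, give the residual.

Invalid: d/dx[G] - f = -1/(2*x**2 + 8), which is not 0.

d/dx[G] = 1/(2*x**2 + 8)
d/dx[G] - f(x) = -1/(2*x**2 + 8) != 0.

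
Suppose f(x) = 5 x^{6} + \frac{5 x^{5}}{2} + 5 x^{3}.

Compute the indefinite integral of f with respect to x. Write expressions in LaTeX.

Integrate term by term and add the pieces.
Check: d/dx[\frac{5 x^{7}}{7} + \frac{5 x^{6}}{12} + \frac{5 x^{4}}{4}] = 5 x^{6} + \frac{5 x^{5}}{2} + 5 x^{3} = f(x).

F(x) = \frac{5 x^{7}}{7} + \frac{5 x^{6}}{12} + \frac{5 x^{4}}{4} + C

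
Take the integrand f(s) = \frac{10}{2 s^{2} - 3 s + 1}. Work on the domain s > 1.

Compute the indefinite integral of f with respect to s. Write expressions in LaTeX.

F(s) = 10 \log{\left(s - 1 \right)} - 10 \log{\left(s - \frac{1}{2} \right)} + C

The denominator factors as \left(s - 1\right) \left(2 s - 1\right); partial fractions split f into directly integrable pieces: - \frac{20}{2 s - 1} + \frac{10}{s - 1}.
Check: d/ds[10 \log{\left(s - 1 \right)} - 10 \log{\left(s - \frac{1}{2} \right)}] = \frac{10}{2 s^{2} - 3 s + 1} = f(s).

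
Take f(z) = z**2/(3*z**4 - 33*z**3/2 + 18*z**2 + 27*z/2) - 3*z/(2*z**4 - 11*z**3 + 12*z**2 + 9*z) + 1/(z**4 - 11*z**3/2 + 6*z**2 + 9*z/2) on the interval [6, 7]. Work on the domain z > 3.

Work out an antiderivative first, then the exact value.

Antiderivative: F(z) = 2*log(z)/9 + 34*log(z - 3)/441 - 44*log(z + 1/2)/147 + 1/(21*z - 63); value = -44*log(15/2)/147 - 2*log(6)/9 - 34*log(3)/441 - 1/252 + 34*log(4)/441 + 2*log(7)/9 + 44*log(13/2)/147

Factor the denominator (3*z*(z - 3)**2*(2*z + 1)) and decompose: f = -88/(147*(2*z + 1)) + 34/(441*(z - 3)) - 1/(21*(z - 3)**2) + 2/(9*z); each piece integrates to a log, atan, or power term.
F(z) = 2*log(z)/9 + 34*log(z - 3)/441 - 44*log(z + 1/2)/147 + 1/(21*z - 63) is an antiderivative of f.
Check: d/dz[2*log(z)/9 + 34*log(z - 3)/441 - 44*log(z + 1/2)/147 + 1/(21*z - 63)] = (2*z**2 - 9*z + 6)/(6*z**4 - 33*z**3 + 36*z**2 + 27*z), which equals f(z).
F(7) = -44*log(15/2)/147 + 1/84 + 34*log(4)/441 + 2*log(7)/9; F(6) = -44*log(13/2)/147 + 1/63 + 34*log(3)/441 + 2*log(6)/9.
Integral = F(7) - F(6) = -44*log(15/2)/147 - 2*log(6)/9 - 34*log(3)/441 - 1/252 + 34*log(4)/441 + 2*log(7)/9 + 44*log(13/2)/147.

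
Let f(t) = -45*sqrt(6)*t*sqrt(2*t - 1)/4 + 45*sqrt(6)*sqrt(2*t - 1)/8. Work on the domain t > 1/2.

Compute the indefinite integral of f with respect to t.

Integrate term by term and add the pieces.
Check: d/dt[-9*t**2*sqrt(3*t - 3/2) + 9*t*sqrt(3*t - 3/2) - 9*sqrt(3*t - 3/2)/4] = sqrt(2)*(-180*sqrt(3)*t**2 + 180*sqrt(3)*t - 45*sqrt(3))/(8*sqrt(2*t - 1)), which equals f(t).

F(t) = -9*t**2*sqrt(3*t - 3/2) + 9*t*sqrt(3*t - 3/2) - 9*sqrt(3*t - 3/2)/4 + C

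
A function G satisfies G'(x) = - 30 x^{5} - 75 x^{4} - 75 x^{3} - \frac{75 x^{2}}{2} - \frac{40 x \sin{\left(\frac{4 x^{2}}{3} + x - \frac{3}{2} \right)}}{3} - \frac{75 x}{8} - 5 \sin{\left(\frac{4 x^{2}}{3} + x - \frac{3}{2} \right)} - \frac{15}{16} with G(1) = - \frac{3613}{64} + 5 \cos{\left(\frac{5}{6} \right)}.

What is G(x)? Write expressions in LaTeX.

G(x) = - \frac{320 x^{6} + 960 x^{5} + 1200 x^{4} + 800 x^{3} + 300 x^{2} + 60 x - 320 \cos{\left(\frac{4 x^{2}}{3} + x - \frac{3}{2} \right)} - 27}{64}

The integrand splits into summands that can be handled one at a time.
A general antiderivative is - 5 \left(x^{2} + x + \frac{1}{4}\right)^{3} + 5 \cos{\left(\frac{4 x^{2}}{3} + x - \frac{3}{2} \right)} + C.
The condition gives C = - \frac{3613}{64} + 5 \cos{\left(\frac{5}{6} \right)} - (- \frac{3645}{64} + 5 \cos{\left(\frac{5}{6} \right)}) = \frac{1}{2}.
So G(x) = - \frac{320 x^{6} + 960 x^{5} + 1200 x^{4} + 800 x^{3} + 300 x^{2} + 60 x - 320 \cos{\left(\frac{4 x^{2}}{3} + x - \frac{3}{2} \right)} - 27}{64}.
Check: d/dx[- \frac{320 x^{6} + 960 x^{5} + 1200 x^{4} + 800 x^{3} + 300 x^{2} + 60 x - 320 \cos{\left(\frac{4 x^{2}}{3} + x - \frac{3}{2} \right)} - 27}{64}] = - 30 x^{5} - 75 x^{4} - 75 x^{3} - \frac{75 x^{2}}{2} - \frac{40 x \sin{\left(\frac{4 x^{2}}{3} + x - \frac{3}{2} \right)}}{3} - \frac{75 x}{8} - 5 \sin{\left(\frac{4 x^{2}}{3} + x - \frac{3}{2} \right)} - \frac{15}{16} = G'(x).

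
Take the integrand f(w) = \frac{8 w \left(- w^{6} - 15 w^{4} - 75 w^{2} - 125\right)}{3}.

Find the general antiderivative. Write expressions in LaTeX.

F(w) = - \frac{w^{8}}{3} - \frac{20 w^{6}}{3} - 50 w^{4} - \frac{500 w^{2}}{3} + C

The substitution u = - w^{2} - 5 works: f is exactly (dF/du)*(du/dw) for that inner function.
Check: d/dw[- \frac{w^{8}}{3} - \frac{20 w^{6}}{3} - 50 w^{4} - \frac{500 w^{2}}{3}] = - \frac{8 w^{7}}{3} - 40 w^{5} - 200 w^{3} - \frac{1000 w}{3}, which equals f(w).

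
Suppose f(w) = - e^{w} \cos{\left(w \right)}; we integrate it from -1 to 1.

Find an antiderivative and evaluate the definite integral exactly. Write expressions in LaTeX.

Antiderivative: F(w) = - \frac{e^{w} \sin{\left(w \right)}}{2} - \frac{e^{w} \cos{\left(w \right)}}{2}; value = - \frac{e \sin{\left(1 \right)}}{2} - \frac{e \cos{\left(1 \right)}}{2} - \frac{\sin{\left(1 \right)}}{2 e} + \frac{\cos{\left(1 \right)}}{2 e}

Whatever form F(w) takes, F'(w) = f(w) is non-negotiable.
F(w) = - \frac{e^{w} \sin{\left(w \right)}}{2} - \frac{e^{w} \cos{\left(w \right)}}{2} is an antiderivative of f.
Check: d/dw[- \frac{e^{w} \sin{\left(w \right)}}{2} - \frac{e^{w} \cos{\left(w \right)}}{2}] = - e^{w} \cos{\left(w \right)} = f(w).
F(1) = - \frac{e \sin{\left(1 \right)}}{2} - \frac{e \cos{\left(1 \right)}}{2}; F(-1) = - \frac{\cos{\left(1 \right)}}{2 e} + \frac{\sin{\left(1 \right)}}{2 e}.
Integral = F(1) - F(-1) = - \frac{e \sin{\left(1 \right)}}{2} - \frac{e \cos{\left(1 \right)}}{2} - \frac{\sin{\left(1 \right)}}{2 e} + \frac{\cos{\left(1 \right)}}{2 e}.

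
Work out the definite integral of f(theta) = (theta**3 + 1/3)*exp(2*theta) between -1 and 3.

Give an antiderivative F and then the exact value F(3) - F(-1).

Antiderivative: F(theta) = (12*theta**3 - 18*theta**2 + 18*theta - 5)*exp(2*theta)/24; value = 53*exp(-2)/24 + 211*exp(6)/24

f has the shape u'v + uv' for u = theta**3/2 - 3*theta**2/4 + 3*theta/4 - 5/24 and v = exp(2*theta) — it is the derivative of the product u*v.
F(theta) = (12*theta**3 - 18*theta**2 + 18*theta - 5)*exp(2*theta)/24 is an antiderivative of f.
Check: d/dtheta[(12*theta**3 - 18*theta**2 + 18*theta - 5)*exp(2*theta)/24] = theta**3*exp(2*theta) + exp(2*theta)/3, which equals f(theta).
F(3) = 211*exp(6)/24; F(-1) = -53*exp(-2)/24.
Integral = F(3) - F(-1) = 53*exp(-2)/24 + 211*exp(6)/24.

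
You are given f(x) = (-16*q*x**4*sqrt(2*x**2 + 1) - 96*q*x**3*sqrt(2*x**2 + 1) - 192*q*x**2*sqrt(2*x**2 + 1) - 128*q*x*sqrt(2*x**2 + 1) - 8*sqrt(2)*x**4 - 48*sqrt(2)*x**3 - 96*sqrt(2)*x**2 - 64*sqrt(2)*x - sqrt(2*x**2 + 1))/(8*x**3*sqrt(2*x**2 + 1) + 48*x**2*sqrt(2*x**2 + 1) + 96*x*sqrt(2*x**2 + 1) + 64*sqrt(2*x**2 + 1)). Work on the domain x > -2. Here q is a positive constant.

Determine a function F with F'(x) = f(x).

Whatever form F(x) takes, F'(x) = f(x) is non-negotiable.
Check: d/dx[(-16*q*x**2*(x + 2)**2 - 8*sqrt(2)*(x + 2)**2*sqrt(2*x**2 + 1) + 1)/(16*(x + 2)**2)] = (-16*q*x**4*sqrt(2*x**2 + 1) - 96*q*x**3*sqrt(2*x**2 + 1) - 192*q*x**2*sqrt(2*x**2 + 1) - 128*q*x*sqrt(2*x**2 + 1) - 8*sqrt(2)*x**4 - 48*sqrt(2)*x**3 - 96*sqrt(2)*x**2 - 64*sqrt(2)*x - sqrt(2*x**2 + 1))/(8*x**3*sqrt(2*x**2 + 1) + 48*x**2*sqrt(2*x**2 + 1) + 96*x*sqrt(2*x**2 + 1) + 64*sqrt(2*x**2 + 1)) = f(x).

An antiderivative is F(x) = (-16*q*x**2*(x + 2)**2 - 8*sqrt(2)*(x + 2)**2*sqrt(2*x**2 + 1) + 1)/(16*(x + 2)**2).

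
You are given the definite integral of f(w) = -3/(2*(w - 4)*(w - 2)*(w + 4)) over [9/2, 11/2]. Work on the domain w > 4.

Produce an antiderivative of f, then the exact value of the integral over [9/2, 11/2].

Antiderivative: F(w) = (-3*log(w - 4) + 4*log(w - 2) - log(w + 4))/32; value = -log(5/2)/8 - log(19/2)/32 - 3*log(2)/32 - 3*log(3/2)/32 + log(17/2)/32 + log(7/2)/8

Factor the denominator (2*(w - 4)*(w - 2)*(w + 4)) and decompose: f = -1/(32*(w + 4)) + 1/(8*(w - 2)) - 3/(32*(w - 4)); each piece integrates to a log, atan, or power term.
F(w) = (-3*log(w - 4) + 4*log(w - 2) - log(w + 4))/32 is an antiderivative of f.
Check: d/dw[(-3*log(w - 4) + 4*log(w - 2) - log(w + 4))/32] = -3/(2*w**3 - 4*w**2 - 32*w + 64), which equals f(w).
F(11/2) = -log(19/2)/32 - 3*log(3/2)/32 + log(7/2)/8; F(9/2) = -log(17/2)/32 + 3*log(2)/32 + log(5/2)/8.
Integral = F(11/2) - F(9/2) = -log(5/2)/8 - log(19/2)/32 - 3*log(2)/32 - 3*log(3/2)/32 + log(17/2)/32 + log(7/2)/8.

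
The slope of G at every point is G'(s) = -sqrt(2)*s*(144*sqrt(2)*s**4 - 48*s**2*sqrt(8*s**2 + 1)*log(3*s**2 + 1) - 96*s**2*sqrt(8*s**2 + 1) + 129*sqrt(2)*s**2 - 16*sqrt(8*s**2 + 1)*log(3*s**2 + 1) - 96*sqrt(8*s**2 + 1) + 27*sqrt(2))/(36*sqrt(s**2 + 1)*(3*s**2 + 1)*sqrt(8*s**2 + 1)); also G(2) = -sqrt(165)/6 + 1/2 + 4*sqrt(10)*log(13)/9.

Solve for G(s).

Recognize the product-rule pattern: G'(s) = u'v + uv' with u = 2*sqrt(2*s**2 + 2)/3, v = -sqrt(4*s**2 + 1/2)/4 + 2*log(3*s**2 + 1)/3, so integration by parts undoes it.
A general antiderivative is 2*sqrt(2*s**2 + 2)*(-sqrt(4*s**2 + 1/2)/4 + 2*log(3*s**2 + 1)/3)/3 + C.
The condition gives C = -sqrt(165)/6 + 1/2 + 4*sqrt(10)*log(13)/9 - (-sqrt(165)/6 + 4*sqrt(10)*log(13)/9) = 1/2.
So G(s) = -sqrt(2*s**2 + 2)*sqrt(4*s**2 + 1/2)/6 + 4*sqrt(2*s**2 + 2)*log(3*s**2 + 1)/9 + 1/2.
Check: d/ds[-sqrt(2*s**2 + 2)*sqrt(4*s**2 + 1/2)/6 + 4*sqrt(2*s**2 + 2)*log(3*s**2 + 1)/9 + 1/2] = (-144*sqrt(2)*s**5*sqrt(s**2 + 1) + 48*s**3*sqrt(s**2 + 1)*sqrt(8*s**2 + 1)*log(3*s**2 + 1) + 96*s**3*sqrt(s**2 + 1)*sqrt(8*s**2 + 1) - 129*sqrt(2)*s**3*sqrt(s**2 + 1) + 16*s*sqrt(s**2 + 1)*sqrt(8*s**2 + 1)*log(3*s**2 + 1) + 96*s*sqrt(s**2 + 1)*sqrt(8*s**2 + 1) - 27*sqrt(2)*s*sqrt(s**2 + 1))/(54*sqrt(2)*s**4*sqrt(8*s**2 + 1) + 72*sqrt(2)*s**2*sqrt(8*s**2 + 1) + 18*sqrt(2)*sqrt(8*s**2 + 1)), which equals G'(s).

G(s) = -sqrt(2*s**2 + 2)*sqrt(4*s**2 + 1/2)/6 + 4*sqrt(2*s**2 + 2)*log(3*s**2 + 1)/9 + 1/2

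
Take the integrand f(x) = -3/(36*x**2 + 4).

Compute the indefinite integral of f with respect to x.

F(x) = -atan(3*x)/4 + C

Whatever form F(x) takes, F'(x) = f(x) is non-negotiable.
Check: d/dx[-atan(3*x)/4] = -3/(36*x**2 + 4) = f(x).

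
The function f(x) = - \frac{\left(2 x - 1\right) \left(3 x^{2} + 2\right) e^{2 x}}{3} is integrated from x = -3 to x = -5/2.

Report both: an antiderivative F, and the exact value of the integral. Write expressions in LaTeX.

f has the shape u'v + uv' for u = - x^{3} + 2 x^{2} - \frac{8 x}{3} + \frac{5}{3} and v = e^{2 x} — it is the derivative of the product u*v.
F(x) = - \frac{\left(x - 1\right) \left(3 x^{2} - 3 x + 5\right) e^{2 x}}{3} is an antiderivative of f.
Check: d/dx[- \frac{\left(x - 1\right) \left(3 x^{2} - 3 x + 5\right) e^{2 x}}{3}] = - 2 x^{3} e^{2 x} + x^{2} e^{2 x} - \frac{4 x e^{2 x}}{3} + \frac{2 e^{2 x}}{3}, which equals f(x).
F(-5/2) = \frac{875}{24 e^{5}}; F(-3) = \frac{164}{3 e^{6}}.
Integral = F(-5/2) - F(-3) = - \frac{164}{3 e^{6}} + \frac{875}{24 e^{5}}.

Antiderivative: F(x) = - \frac{\left(x - 1\right) \left(3 x^{2} - 3 x + 5\right) e^{2 x}}{3}; value = - \frac{164}{3 e^{6}} + \frac{875}{24 e^{5}}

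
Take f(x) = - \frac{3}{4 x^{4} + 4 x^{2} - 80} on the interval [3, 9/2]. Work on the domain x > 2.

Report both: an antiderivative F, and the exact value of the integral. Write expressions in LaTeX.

Antiderivative: F(x) = \frac{- 5 \log{\left(x - 2 \right)} + 5 \log{\left(x + 2 \right)} + 4 \sqrt{5} \operatorname{atan}{\left(\frac{\sqrt{5} x}{5} \right)}}{240}; value = - \frac{\sqrt{5} \operatorname{atan}{\left(\frac{3 \sqrt{5}}{5} \right)}}{60} - \frac{\log{\left(5 \right)}}{48} - \frac{\log{\left(\frac{5}{2} \right)}}{48} + \frac{\log{\left(\frac{13}{2} \right)}}{48} + \frac{\sqrt{5} \operatorname{atan}{\left(\frac{9 \sqrt{5}}{10} \right)}}{60}

Factor the denominator (4 \left(x - 2\right) \left(x + 2\right) \left(x^{2} + 5\right)) and decompose: f = \frac{1}{12 \left(x^{2} + 5\right)} + \frac{1}{48 \left(x + 2\right)} - \frac{1}{48 \left(x - 2\right)}; each piece integrates to a log, atan, or power term.
F(x) = \frac{- 5 \log{\left(x - 2 \right)} + 5 \log{\left(x + 2 \right)} + 4 \sqrt{5} \operatorname{atan}{\left(\frac{\sqrt{5} x}{5} \right)}}{240} is an antiderivative of f.
Check: d/dx[\frac{- 5 \log{\left(x - 2 \right)} + 5 \log{\left(x + 2 \right)} + 4 \sqrt{5} \operatorname{atan}{\left(\frac{\sqrt{5} x}{5} \right)}}{240}] = - \frac{3}{4 x^{4} + 4 x^{2} - 80} = f(x).
F(9/2) = - \frac{\log{\left(\frac{5}{2} \right)}}{48} + \frac{\log{\left(\frac{13}{2} \right)}}{48} + \frac{\sqrt{5} \operatorname{atan}{\left(\frac{9 \sqrt{5}}{10} \right)}}{60}; F(3) = \frac{\log{\left(5 \right)}}{48} + \frac{\sqrt{5} \operatorname{atan}{\left(\frac{3 \sqrt{5}}{5} \right)}}{60}.
Integral = F(9/2) - F(3) = - \frac{\sqrt{5} \operatorname{atan}{\left(\frac{3 \sqrt{5}}{5} \right)}}{60} - \frac{\log{\left(5 \right)}}{48} - \frac{\log{\left(\frac{5}{2} \right)}}{48} + \frac{\log{\left(\frac{13}{2} \right)}}{48} + \frac{\sqrt{5} \operatorname{atan}{\left(\frac{9 \sqrt{5}}{10} \right)}}{60}.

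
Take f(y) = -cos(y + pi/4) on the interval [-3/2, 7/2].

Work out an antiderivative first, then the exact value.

Antiderivative: F(y) = -sin(y + pi/4); value = cos(pi/4 + 3/2) - sin(pi/4 + 7/2)

Whatever form F(y) takes, F'(y) = f(y) is non-negotiable.
F(y) = -sin(y + pi/4) is an antiderivative of f.
Check: d/dy[-sin(y + pi/4)] = -cos(y + pi/4) = f(y).
F(7/2) = -sin(pi/4 + 7/2); F(-3/2) = -cos(pi/4 + 3/2).
Integral = F(7/2) - F(-3/2) = cos(pi/4 + 3/2) - sin(pi/4 + 7/2).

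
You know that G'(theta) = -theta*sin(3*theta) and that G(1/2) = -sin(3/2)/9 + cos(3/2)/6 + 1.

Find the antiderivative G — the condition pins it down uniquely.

G(theta) = (3*theta*cos(3*theta) - sin(3*theta) + 9)/9

Any candidate G(theta) must reproduce the stated G'(theta) exactly.
A general antiderivative is theta*cos(3*theta)/3 - sin(3*theta)/9 + C.
The condition gives C = -sin(3/2)/9 + cos(3/2)/6 + 1 - (-sin(3/2)/9 + cos(3/2)/6) = 1.
So G(theta) = (3*theta*cos(3*theta) - sin(3*theta) + 9)/9.
Check: d/dtheta[(3*theta*cos(3*theta) - sin(3*theta) + 9)/9] = -theta*sin(3*theta) = G'(theta).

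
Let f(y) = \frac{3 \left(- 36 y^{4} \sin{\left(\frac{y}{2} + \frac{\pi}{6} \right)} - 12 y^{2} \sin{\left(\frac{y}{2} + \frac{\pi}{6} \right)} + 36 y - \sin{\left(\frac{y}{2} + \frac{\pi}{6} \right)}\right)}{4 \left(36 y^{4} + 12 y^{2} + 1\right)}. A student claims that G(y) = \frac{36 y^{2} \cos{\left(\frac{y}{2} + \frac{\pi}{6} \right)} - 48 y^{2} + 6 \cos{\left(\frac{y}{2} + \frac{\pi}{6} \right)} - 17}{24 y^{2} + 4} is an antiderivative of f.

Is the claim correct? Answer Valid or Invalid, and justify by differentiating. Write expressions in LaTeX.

Valid. The derivative of G reproduces f.

d/dy[G] = \frac{- 108 y^{4} \sin{\left(\frac{y}{2} + \frac{\pi}{6} \right)} - 36 y^{2} \sin{\left(\frac{y}{2} + \frac{\pi}{6} \right)} + 108 y - 3 \sin{\left(\frac{y}{2} + \frac{\pi}{6} \right)}}{144 y^{4} + 48 y^{2} + 4}
This equals f(y) exactly, so the claim holds.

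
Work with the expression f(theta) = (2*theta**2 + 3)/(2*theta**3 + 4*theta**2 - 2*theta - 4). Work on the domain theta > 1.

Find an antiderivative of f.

The denominator factors as 2*(theta - 1)*(theta + 1)*(theta + 2); partial fractions split f into directly integrable pieces: 11/(6*(theta + 2)) - 5/(4*(theta + 1)) + 5/(12*(theta - 1)).
Check: d/dtheta[5*log(theta - 1)/12 - 5*log(theta + 1)/4 + 11*log(theta + 2)/6] = (2*theta**2 + 3)/(2*theta**3 + 4*theta**2 - 2*theta - 4) = f(theta).

An antiderivative is F(theta) = 5*log(theta - 1)/12 - 5*log(theta + 1)/4 + 11*log(theta + 2)/6.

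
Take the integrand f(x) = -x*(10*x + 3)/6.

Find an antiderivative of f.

An antiderivative is F(x) = x**2*(-20*x - 9)/36.

Any candidate F(x) must reproduce f(x) exactly when differentiated.
Check: d/dx[x**2*(-20*x - 9)/36] = -5*x**2/3 - x/2, which equals f(x).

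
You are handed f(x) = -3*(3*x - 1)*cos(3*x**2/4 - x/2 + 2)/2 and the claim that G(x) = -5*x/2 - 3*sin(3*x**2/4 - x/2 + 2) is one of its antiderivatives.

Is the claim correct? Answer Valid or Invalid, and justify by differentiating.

Invalid: d/dx[G] - f = -5/2, which is not 0.

d/dx[G] = -9*x*cos(3*x**2/4 - x/2 + 2)/2 + 3*cos(3*x**2/4 - x/2 + 2)/2 - 5/2
d/dx[G] - f(x) = -5/2 != 0.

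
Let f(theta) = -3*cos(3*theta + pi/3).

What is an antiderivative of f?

Recover f(theta) by differentiating a candidate F(theta); any mismatch rules it out.
Check: d/dtheta[-sin(3*theta + pi/3)] = -3*cos(3*theta + pi/3) = f(theta).

An antiderivative is F(theta) = -sin(3*theta + pi/3).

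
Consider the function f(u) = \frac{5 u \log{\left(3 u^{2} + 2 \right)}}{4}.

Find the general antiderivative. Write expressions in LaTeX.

An antiderivative F(u) passes only if d/du[F] lands on f(u) exactly.
Check: d/du[\frac{5 u^{2} \log{\left(3 u^{2} + 2 \right)}}{8} - \frac{5 u^{2}}{8} + \frac{5 \log{\left(3 u^{2} + 2 \right)}}{12}] = \frac{5 u \log{\left(3 u^{2} + 2 \right)}}{4} = f(u).

F(u) = \frac{5 u^{2} \log{\left(3 u^{2} + 2 \right)}}{8} - \frac{5 u^{2}}{8} + \frac{5 \log{\left(3 u^{2} + 2 \right)}}{12} + C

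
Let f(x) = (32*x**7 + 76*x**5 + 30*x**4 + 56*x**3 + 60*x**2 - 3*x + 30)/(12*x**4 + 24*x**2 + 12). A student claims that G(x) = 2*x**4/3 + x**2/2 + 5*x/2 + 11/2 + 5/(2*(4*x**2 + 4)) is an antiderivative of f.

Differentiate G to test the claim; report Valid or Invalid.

Valid - the claim checks out under differentiation.

d/dx[G] = (32*x**7 + 76*x**5 + 30*x**4 + 56*x**3 + 60*x**2 - 3*x + 30)/(12*x**4 + 24*x**2 + 12)
This equals f(x) exactly, so the claim holds.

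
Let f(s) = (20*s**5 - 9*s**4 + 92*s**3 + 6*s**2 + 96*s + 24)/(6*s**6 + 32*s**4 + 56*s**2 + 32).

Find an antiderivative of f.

A candidate is checked by its d/ds: the result must match f(s).
Check: d/ds[3*s/(2*s**2 + 4) + 5*log(3*s**2/2 + 2)/3 - 1/(s**2 + 2)] = (20*s**5 - 9*s**4 + 92*s**3 + 6*s**2 + 96*s + 24)/(6*s**6 + 32*s**4 + 56*s**2 + 32) = f(s).

An antiderivative is F(s) = 3*s/(2*s**2 + 4) + 5*log(3*s**2/2 + 2)/3 - 1/(s**2 + 2).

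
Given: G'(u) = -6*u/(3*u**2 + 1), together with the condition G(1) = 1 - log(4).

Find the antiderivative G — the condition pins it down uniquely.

G(u) = 1 - log(3*u**2 + 1)

G'(u) matches the chain-rule pattern g'(h)*h' with inner function h(u) = 3*u**2 + 1; substituting w = h(u) collapses the integral.
A general antiderivative is -log(3*u**2 + 1) + C.
The condition gives C = 1 - log(4) - (-log(4)) = 1.
So G(u) = 1 - log(3*u**2 + 1).
Check: d/du[1 - log(3*u**2 + 1)] = -6*u/(3*u**2 + 1) = G'(u).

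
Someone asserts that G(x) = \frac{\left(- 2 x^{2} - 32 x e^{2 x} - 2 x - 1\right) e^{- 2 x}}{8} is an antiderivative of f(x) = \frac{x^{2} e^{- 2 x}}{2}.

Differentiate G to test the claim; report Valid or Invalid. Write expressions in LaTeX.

Invalid: d/dx[G] - f = -4, which is not 0.

d/dx[G] = \frac{\left(x^{2} - 8 e^{2 x}\right) e^{- 2 x}}{2}
d/dx[G] - f(x) = -4 != 0.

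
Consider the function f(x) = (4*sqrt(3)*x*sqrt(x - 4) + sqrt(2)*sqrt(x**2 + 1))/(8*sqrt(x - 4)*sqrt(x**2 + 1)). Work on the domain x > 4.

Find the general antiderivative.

A candidate is checked by its d/dx: the result must match f(x).
Check: d/dx[(sqrt(2)*sqrt(x - 4) + 2*sqrt(3)*sqrt(x**2 + 1))/4] = (4*sqrt(3)*x*sqrt(x - 4) + sqrt(2)*sqrt(x**2 + 1))/(8*sqrt(x - 4)*sqrt(x**2 + 1)) = f(x).

F(x) = (sqrt(2)*sqrt(x - 4) + 2*sqrt(3)*sqrt(x**2 + 1))/4 + C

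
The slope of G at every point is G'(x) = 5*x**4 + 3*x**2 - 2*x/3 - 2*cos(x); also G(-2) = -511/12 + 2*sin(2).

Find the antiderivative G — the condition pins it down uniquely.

Integrate term by term and add the pieces.
A general antiderivative is x**5 + x**3 - x**2/3 - 2*sin(x) - 1/4 + C.
The condition gives C = -511/12 + 2*sin(2) - (-499/12 + 2*sin(2)) = -1.
So G(x) = x**5 + x**3 - x**2/3 - 2*sin(x) - 5/4.
Check: d/dx[x**5 + x**3 - x**2/3 - 2*sin(x) - 5/4] = 5*x**4 + 3*x**2 - 2*x/3 - 2*cos(x) = G'(x).

G(x) = x**5 + x**3 - x**2/3 - 2*sin(x) - 5/4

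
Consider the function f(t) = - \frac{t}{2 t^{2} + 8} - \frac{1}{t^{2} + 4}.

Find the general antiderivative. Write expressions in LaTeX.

Integrate term by term and add the pieces.
Check: d/dt[- \frac{\log{\left(t^{2} + 4 \right)}}{4} - \frac{\operatorname{atan}{\left(\frac{t}{2} \right)}}{2}] = \frac{- t - 2}{2 t^{2} + 8}, which equals f(t).

F(t) = - \frac{\log{\left(t^{2} + 4 \right)}}{4} - \frac{\operatorname{atan}{\left(\frac{t}{2} \right)}}{2} + C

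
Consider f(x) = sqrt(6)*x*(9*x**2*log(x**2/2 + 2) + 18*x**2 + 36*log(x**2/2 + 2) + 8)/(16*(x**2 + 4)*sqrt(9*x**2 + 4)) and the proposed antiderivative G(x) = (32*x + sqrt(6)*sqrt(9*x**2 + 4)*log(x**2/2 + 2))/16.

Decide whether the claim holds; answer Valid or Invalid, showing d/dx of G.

Invalid: d/dx[G] - f = 2, which is not 0.

d/dx[G] = (9*sqrt(6)*x**3*log(x**2/2 + 2) + 18*sqrt(6)*x**3 + 32*x**2*sqrt(9*x**2 + 4) + 36*sqrt(6)*x*log(x**2/2 + 2) + 8*sqrt(6)*x + 128*sqrt(9*x**2 + 4))/(16*x**2*sqrt(9*x**2 + 4) + 64*sqrt(9*x**2 + 4))
d/dx[G] - f(x) = 2 != 0.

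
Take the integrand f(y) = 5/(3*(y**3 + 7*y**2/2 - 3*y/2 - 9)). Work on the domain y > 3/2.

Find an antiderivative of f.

The denominator factors as 3*(y + 2)*(y + 3)*(2*y - 3); partial fractions split f into directly integrable pieces: 40/(189*(2*y - 3)) + 10/(27*(y + 3)) - 10/(21*(y + 2)).
Check: d/dy[-10*(-2*log(y - 3/2) + 9*log(y + 2) - 7*log(y + 3))/189] = 10/(6*y**3 + 21*y**2 - 9*y - 54), which equals f(y).

An antiderivative is F(y) = -10*(-2*log(y - 3/2) + 9*log(y + 2) - 7*log(y + 3))/189.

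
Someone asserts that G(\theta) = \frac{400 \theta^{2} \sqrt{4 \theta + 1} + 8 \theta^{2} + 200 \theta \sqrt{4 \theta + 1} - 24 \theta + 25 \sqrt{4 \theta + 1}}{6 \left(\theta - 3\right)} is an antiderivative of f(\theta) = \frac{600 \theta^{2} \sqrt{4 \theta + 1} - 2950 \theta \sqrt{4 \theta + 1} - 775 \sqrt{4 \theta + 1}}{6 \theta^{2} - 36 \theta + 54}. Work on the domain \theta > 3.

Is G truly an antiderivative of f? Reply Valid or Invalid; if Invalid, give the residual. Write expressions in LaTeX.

d/d\theta[G] = \frac{2400 \theta^{3} + 8 \theta^{2} \sqrt{4 \theta + 1} - 11200 \theta^{2} - 48 \theta \sqrt{4 \theta + 1} - 6050 \theta + 72 \sqrt{4 \theta + 1} - 775}{6 \theta^{2} \sqrt{4 \theta + 1} - 36 \theta \sqrt{4 \theta + 1} + 54 \sqrt{4 \theta + 1}}
d/d\theta[G] - f(\theta) = \frac{4}{3} != 0.

Invalid: d/d\theta[G] - f = \frac{4}{3}, which is not 0.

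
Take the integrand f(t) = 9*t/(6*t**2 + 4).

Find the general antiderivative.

The substitution u = 3*t**2/2 + 1 works: f is exactly (dF/du)*(du/dt) for that inner function.
Check: d/dt[3*log(3*t**2/2 + 1)/4] = 9*t/(6*t**2 + 4) = f(t).

F(t) = 3*log(3*t**2/2 + 1)/4 + C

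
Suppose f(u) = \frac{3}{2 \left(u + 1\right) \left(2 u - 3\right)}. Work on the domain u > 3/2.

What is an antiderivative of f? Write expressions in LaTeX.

The denominator factors as 2 \left(u + 1\right) \left(2 u - 3\right); partial fractions split f into directly integrable pieces: \frac{3}{5 \left(2 u - 3\right)} - \frac{3}{10 \left(u + 1\right)}.
Check: d/du[\frac{3 \log{\left(u - \frac{3}{2} \right)}}{10} - \frac{3 \log{\left(u + 1 \right)}}{10}] = \frac{3}{4 u^{2} - 2 u - 6}, which equals f(u).

An antiderivative is F(u) = \frac{3 \log{\left(u - \frac{3}{2} \right)}}{10} - \frac{3 \log{\left(u + 1 \right)}}{10}.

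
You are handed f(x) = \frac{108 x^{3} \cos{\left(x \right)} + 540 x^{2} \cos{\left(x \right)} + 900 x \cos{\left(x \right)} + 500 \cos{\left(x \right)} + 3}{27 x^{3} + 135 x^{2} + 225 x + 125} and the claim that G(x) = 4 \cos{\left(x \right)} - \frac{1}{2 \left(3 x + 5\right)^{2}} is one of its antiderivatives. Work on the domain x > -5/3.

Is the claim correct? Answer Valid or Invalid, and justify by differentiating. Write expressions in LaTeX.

Invalid: d/dx[G] - f = - 4 \sin{\left(x \right)} - 4 \cos{\left(x \right)}, which is not 0.

d/dx[G] = \frac{- 108 x^{3} \sin{\left(x \right)} - 540 x^{2} \sin{\left(x \right)} - 900 x \sin{\left(x \right)} - 500 \sin{\left(x \right)} + 3}{27 x^{3} + 135 x^{2} + 225 x + 125}
d/dx[G] - f(x) = - 4 \sin{\left(x \right)} - 4 \cos{\left(x \right)} != 0.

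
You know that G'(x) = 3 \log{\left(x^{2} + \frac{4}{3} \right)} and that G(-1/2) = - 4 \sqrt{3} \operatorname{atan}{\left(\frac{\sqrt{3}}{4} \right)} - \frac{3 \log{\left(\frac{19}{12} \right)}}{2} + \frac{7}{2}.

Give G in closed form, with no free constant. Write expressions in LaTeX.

Check a candidate G(x) by differentiating: d/dx[G] must match the given G'(x).
A general antiderivative is 3 x \log{\left(x^{2} + \frac{4}{3} \right)} - 6 x + 4 \sqrt{3} \operatorname{atan}{\left(\frac{\sqrt{3} x}{2} \right)} + C.
The condition gives C = - 4 \sqrt{3} \operatorname{atan}{\left(\frac{\sqrt{3}}{4} \right)} - \frac{3 \log{\left(\frac{19}{12} \right)}}{2} + \frac{7}{2} - (- 4 \sqrt{3} \operatorname{atan}{\left(\frac{\sqrt{3}}{4} \right)} - \frac{3 \log{\left(\frac{19}{12} \right)}}{2} + 3) = \frac{1}{2}.
So G(x) = \frac{6 x \log{\left(x^{2} + \frac{4}{3} \right)} - 12 x + 8 \sqrt{3} \operatorname{atan}{\left(\frac{\sqrt{3} x}{2} \right)} + 1}{2}.
Check: d/dx[\frac{6 x \log{\left(x^{2} + \frac{4}{3} \right)} - 12 x + 8 \sqrt{3} \operatorname{atan}{\left(\frac{\sqrt{3} x}{2} \right)} + 1}{2}] = 3 \log{\left(x^{2} + \frac{4}{3} \right)} = G'(x).

G(x) = \frac{6 x \log{\left(x^{2} + \frac{4}{3} \right)} - 12 x + 8 \sqrt{3} \operatorname{atan}{\left(\frac{\sqrt{3} x}{2} \right)} + 1}{2}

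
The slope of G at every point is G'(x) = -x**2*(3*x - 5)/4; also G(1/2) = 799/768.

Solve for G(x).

G(x) = -3*x**4/16 + 5*x**3/12 + 1

A candidate passes only if d/dx[G] lands on the given G'(x) exactly.
A general antiderivative is -3*x**4/16 + 5*x**3/12 + C.
The condition gives C = 799/768 - (31/768) = 1.
So G(x) = -3*x**4/16 + 5*x**3/12 + 1.
Check: d/dx[-3*x**4/16 + 5*x**3/12 + 1] = -3*x**3/4 + 5*x**2/4, which equals G'(x).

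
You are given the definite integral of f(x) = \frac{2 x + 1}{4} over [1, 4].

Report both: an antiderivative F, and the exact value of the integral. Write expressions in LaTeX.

Since d/dx undoes antidifferentiation here, F'(x) = f(x) is required of F(x).
F(x) = \frac{x^{2} + x - 16}{4} is an antiderivative of f.
Check: d/dx[\frac{x^{2} + x - 16}{4}] = \frac{x}{2} + \frac{1}{4}, which equals f(x).
F(4) = 1; F(1) = - \frac{7}{2}.
Integral = F(4) - F(1) = \frac{9}{2}.

Antiderivative: F(x) = \frac{x^{2} + x - 16}{4}; value = \frac{9}{2}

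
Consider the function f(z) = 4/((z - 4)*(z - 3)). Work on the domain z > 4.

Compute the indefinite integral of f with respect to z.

F(z) = 4*log(z - 4) - 4*log(z - 3) + C

Factor the denominator ((z - 4)*(z - 3)) and decompose: f = -4/(z - 3) + 4/(z - 4); each piece integrates to a log, atan, or power term.
Check: d/dz[4*log(z - 4) - 4*log(z - 3)] = 4/(z**2 - 7*z + 12), which equals f(z).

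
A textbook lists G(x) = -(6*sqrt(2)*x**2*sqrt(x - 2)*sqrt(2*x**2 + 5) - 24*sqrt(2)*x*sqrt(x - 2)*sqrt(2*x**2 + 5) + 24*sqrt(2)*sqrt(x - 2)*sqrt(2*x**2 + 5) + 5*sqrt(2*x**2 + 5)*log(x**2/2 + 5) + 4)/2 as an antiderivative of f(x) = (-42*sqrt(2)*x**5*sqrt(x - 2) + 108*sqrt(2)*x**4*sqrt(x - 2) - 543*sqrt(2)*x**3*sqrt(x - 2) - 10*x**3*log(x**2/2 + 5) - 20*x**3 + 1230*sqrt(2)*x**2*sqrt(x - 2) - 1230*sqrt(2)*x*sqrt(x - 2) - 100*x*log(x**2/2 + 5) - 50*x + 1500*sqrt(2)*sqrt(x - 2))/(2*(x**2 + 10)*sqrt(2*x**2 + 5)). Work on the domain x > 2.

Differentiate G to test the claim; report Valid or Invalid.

d/dx[G] = (-42*sqrt(2)*x**6 + 192*sqrt(2)*x**5 - 759*sqrt(2)*x**4 - 10*x**3*sqrt(x - 2)*log(x**2/2 + 5) - 20*x**3*sqrt(x - 2) + 2316*sqrt(2)*x**3 - 3690*sqrt(2)*x**2 - 100*x*sqrt(x - 2)*log(x**2/2 + 5) - 50*x*sqrt(x - 2) + 3960*sqrt(2)*x - 3000*sqrt(2))/(2*x**2*sqrt(x - 2)*sqrt(2*x**2 + 5) + 20*sqrt(x - 2)*sqrt(2*x**2 + 5))
This equals f(x) exactly, so the claim holds.

Valid: G'(x) = f(x).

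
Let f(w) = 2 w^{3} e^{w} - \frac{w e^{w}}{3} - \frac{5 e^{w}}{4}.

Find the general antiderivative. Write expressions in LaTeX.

Recognize the product-rule pattern: f = u'v + uv' with u = 2 w^{3} - 6 w^{2} + \frac{35 w}{3} - \frac{155}{12}, v = e^{w}, so integration by parts undoes it.
Check: d/dw[\frac{\left(24 w^{3} - 72 w^{2} + 140 w - 155\right) e^{w}}{12}] = 2 w^{3} e^{w} - \frac{w e^{w}}{3} - \frac{5 e^{w}}{4} = f(w).

F(w) = \frac{\left(24 w^{3} - 72 w^{2} + 140 w - 155\right) e^{w}}{12} + C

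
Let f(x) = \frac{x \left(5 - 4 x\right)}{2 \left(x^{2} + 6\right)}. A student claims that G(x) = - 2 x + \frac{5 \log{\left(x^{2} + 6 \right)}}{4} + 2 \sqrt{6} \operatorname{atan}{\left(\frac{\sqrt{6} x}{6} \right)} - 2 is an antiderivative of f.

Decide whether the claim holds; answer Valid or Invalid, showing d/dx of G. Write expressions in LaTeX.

d/dx[G] = \frac{- 4 x^{2} + 5 x}{2 x^{2} + 12}
This equals f(x) exactly, so the claim holds.

Valid - the claim checks out under differentiation.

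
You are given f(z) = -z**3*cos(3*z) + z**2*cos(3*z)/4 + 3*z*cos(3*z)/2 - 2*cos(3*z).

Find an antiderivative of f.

An antiderivative is F(z) = -(36*z**3*sin(3*z) - 9*z**2*sin(3*z) + 36*z**2*cos(3*z) - 78*z*sin(3*z) - 6*z*cos(3*z) + 74*sin(3*z) - 26*cos(3*z))/108.

Integrate term by term and add the pieces.
Check: d/dz[-(36*z**3*sin(3*z) - 9*z**2*sin(3*z) + 36*z**2*cos(3*z) - 78*z*sin(3*z) - 6*z*cos(3*z) + 74*sin(3*z) - 26*cos(3*z))/108] = -z**3*cos(3*z) + z**2*cos(3*z)/4 + 3*z*cos(3*z)/2 - 2*cos(3*z) = f(z).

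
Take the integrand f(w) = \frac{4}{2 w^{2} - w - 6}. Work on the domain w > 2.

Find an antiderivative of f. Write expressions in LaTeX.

An antiderivative is F(w) = - \frac{4 \left(- \log{\left(w - 2 \right)} + \log{\left(w + \frac{3}{2} \right)}\right)}{7}.

The denominator factors as \left(w - 2\right) \left(2 w + 3\right); partial fractions split f into directly integrable pieces: - \frac{8}{7 \left(2 w + 3\right)} + \frac{4}{7 \left(w - 2\right)}.
Check: d/dw[- \frac{4 \left(- \log{\left(w - 2 \right)} + \log{\left(w + \frac{3}{2} \right)}\right)}{7}] = \frac{4}{2 w^{2} - w - 6} = f(w).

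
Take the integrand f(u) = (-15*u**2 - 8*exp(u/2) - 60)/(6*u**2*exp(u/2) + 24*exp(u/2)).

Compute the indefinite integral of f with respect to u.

Recover f(u) by differentiating a candidate F(u); any mismatch rules it out.
Check: d/du[-(2*exp(u/2)*atan(u/2) - 15)*exp(-u/2)/3] = (-15*u**2 - 8*exp(u/2) - 60)/(6*u**2*exp(u/2) + 24*exp(u/2)) = f(u).

F(u) = -(2*exp(u/2)*atan(u/2) - 15)*exp(-u/2)/3 + C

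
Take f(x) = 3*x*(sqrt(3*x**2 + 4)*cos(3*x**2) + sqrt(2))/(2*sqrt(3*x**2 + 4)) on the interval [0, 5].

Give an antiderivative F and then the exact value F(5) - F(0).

Antiderivative: F(x) = sqrt(2)*(4*sqrt(3*x**2 + 4) + sqrt(2)*sin(3*x**2))/8; value = -sqrt(2) + sin(75)/4 + sqrt(158)/2

Any candidate F(x) must reproduce f(x) exactly when differentiated.
F(x) = sqrt(2)*(4*sqrt(3*x**2 + 4) + sqrt(2)*sin(3*x**2))/8 is an antiderivative of f.
Check: d/dx[sqrt(2)*(4*sqrt(3*x**2 + 4) + sqrt(2)*sin(3*x**2))/8] = (3*x*sqrt(3*x**2 + 4)*cos(3*x**2) + 3*sqrt(2)*x)/(2*sqrt(3*x**2 + 4)), which equals f(x).
F(5) = sin(75)/4 + sqrt(158)/2; F(0) = sqrt(2).
Integral = F(5) - F(0) = -sqrt(2) + sin(75)/4 + sqrt(158)/2.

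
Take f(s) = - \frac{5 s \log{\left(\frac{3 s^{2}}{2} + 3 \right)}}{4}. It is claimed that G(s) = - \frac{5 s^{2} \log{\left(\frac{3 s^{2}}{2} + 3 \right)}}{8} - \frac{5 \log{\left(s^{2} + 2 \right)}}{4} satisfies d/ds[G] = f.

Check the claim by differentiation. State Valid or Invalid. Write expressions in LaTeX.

Invalid: d/ds[G] - f = - \frac{5 s}{4}, which is not 0.

d/ds[G] = - \frac{5 s \log{\left(\frac{s^{2}}{2} + 1 \right)}}{4} - \frac{5 s \log{\left(3 \right)}}{4} - \frac{5 s}{4}
d/ds[G] - f(s) = - \frac{5 s}{4} != 0.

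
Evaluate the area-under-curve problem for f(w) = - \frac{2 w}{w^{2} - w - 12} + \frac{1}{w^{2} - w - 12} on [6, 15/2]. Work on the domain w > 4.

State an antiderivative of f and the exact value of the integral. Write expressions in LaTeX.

Antiderivative: F(w) = - \log{\left(w^{2} - w - 12 \right)}; value = - \log{\left(\frac{147}{4} \right)} + \log{\left(18 \right)}

The denominator factors as \left(w - 4\right) \left(w + 3\right); partial fractions split f into directly integrable pieces: - \frac{1}{w + 3} - \frac{1}{w - 4}.
F(w) = - \log{\left(w^{2} - w - 12 \right)} is an antiderivative of f.
Check: d/dw[- \log{\left(w^{2} - w - 12 \right)}] = \frac{1 - 2 w}{w^{2} - w - 12}, which equals f(w).
F(15/2) = - \log{\left(\frac{147}{4} \right)}; F(6) = - \log{\left(18 \right)}.
Integral = F(15/2) - F(6) = - \log{\left(\frac{147}{4} \right)} + \log{\left(18 \right)}.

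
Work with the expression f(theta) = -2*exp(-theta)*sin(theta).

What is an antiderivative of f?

An antiderivative is F(theta) = exp(-theta)*sin(theta) + exp(-theta)*cos(theta).

An antiderivative F(theta) passes only if d/dtheta[F] lands on f(theta) exactly.
Check: d/dtheta[exp(-theta)*sin(theta) + exp(-theta)*cos(theta)] = -2*exp(-theta)*sin(theta) = f(theta).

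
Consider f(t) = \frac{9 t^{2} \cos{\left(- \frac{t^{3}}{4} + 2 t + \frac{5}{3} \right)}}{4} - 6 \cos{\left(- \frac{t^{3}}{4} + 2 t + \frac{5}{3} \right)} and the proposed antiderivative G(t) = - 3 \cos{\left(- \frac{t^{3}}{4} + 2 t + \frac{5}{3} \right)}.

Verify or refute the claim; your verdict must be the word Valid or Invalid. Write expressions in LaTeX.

d/dt[G] = - \frac{9 t^{2} \sin{\left(- \frac{t^{3}}{4} + 2 t + \frac{5}{3} \right)}}{4} + 6 \sin{\left(- \frac{t^{3}}{4} + 2 t + \frac{5}{3} \right)}
d/dt[G] - f(t) = - \frac{9 t^{2} \sin{\left(- \frac{t^{3}}{4} + 2 t + \frac{5}{3} \right)}}{4} - \frac{9 t^{2} \cos{\left(- \frac{t^{3}}{4} + 2 t + \frac{5}{3} \right)}}{4} + 6 \sin{\left(- \frac{t^{3}}{4} + 2 t + \frac{5}{3} \right)} + 6 \cos{\left(- \frac{t^{3}}{4} + 2 t + \frac{5}{3} \right)} != 0.

Invalid: d/dt[G] - f = - \frac{9 t^{2} \sin{\left(- \frac{t^{3}}{4} + 2 t + \frac{5}{3} \right)}}{4} - \frac{9 t^{2} \cos{\left(- \frac{t^{3}}{4} + 2 t + \frac{5}{3} \right)}}{4} + 6 \sin{\left(- \frac{t^{3}}{4} + 2 t + \frac{5}{3} \right)} + 6 \cos{\left(- \frac{t^{3}}{4} + 2 t + \frac{5}{3} \right)}, which is not 0.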